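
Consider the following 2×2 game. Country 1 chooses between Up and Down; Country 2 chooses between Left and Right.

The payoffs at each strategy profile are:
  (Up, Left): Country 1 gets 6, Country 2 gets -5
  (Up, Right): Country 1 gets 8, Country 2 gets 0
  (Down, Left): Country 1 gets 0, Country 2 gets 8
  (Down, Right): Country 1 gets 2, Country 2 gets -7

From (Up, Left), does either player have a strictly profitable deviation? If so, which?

Country 2

Country 1 at (Up, Left) earns 6; deviating to Down yields 0 — not better.
Country 2 earns -5; deviating to Right yields 0 — a strict improvement.
Only Country 2 has a strictly profitable deviation.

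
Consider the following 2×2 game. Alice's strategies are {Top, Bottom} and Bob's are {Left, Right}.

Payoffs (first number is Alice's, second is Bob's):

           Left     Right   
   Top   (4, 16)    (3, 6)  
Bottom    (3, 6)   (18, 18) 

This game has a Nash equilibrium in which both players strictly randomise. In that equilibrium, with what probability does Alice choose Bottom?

Let x be the probability that Alice plays Top. In a completely mixed equilibrium, Bob must be indifferent between Left and Right.
Bob's expected payoff from Left is 16x + 6(1−x); from Right it is 6x + 18(1−x).
Setting these equal: 10x + 6 = −12x + 18, so x = 6/11.
Therefore Alice plays Bottom with probability 1 − 6/11 = 5/11.

5/11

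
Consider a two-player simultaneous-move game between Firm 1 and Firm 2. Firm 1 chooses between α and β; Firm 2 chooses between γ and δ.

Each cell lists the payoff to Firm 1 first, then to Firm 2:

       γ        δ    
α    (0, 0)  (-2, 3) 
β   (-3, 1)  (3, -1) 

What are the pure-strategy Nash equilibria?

(α, γ): Firm 2 prefers δ (3 > 0) — not an equilibrium.
(α, δ): Firm 1 prefers β (3 > -2) — not an equilibrium.
(β, γ): Firm 1 prefers α (0 > -3) — not an equilibrium.
(β, δ): Firm 2 prefers γ (1 > -1) — not an equilibrium.

none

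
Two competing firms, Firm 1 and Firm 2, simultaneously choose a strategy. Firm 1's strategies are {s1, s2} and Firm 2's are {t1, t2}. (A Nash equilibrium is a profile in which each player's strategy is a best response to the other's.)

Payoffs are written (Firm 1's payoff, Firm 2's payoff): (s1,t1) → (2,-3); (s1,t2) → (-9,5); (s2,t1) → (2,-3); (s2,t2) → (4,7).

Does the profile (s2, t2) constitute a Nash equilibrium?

Yes

At (s2, t2), Firm 1 earns 4; switching to s1 would give -9, so Firm 1 has no profitable deviation.
Firm 2 earns 7; switching to t1 would give -3, so Firm 2 has no profitable deviation.
Neither player can gain by a unilateral deviation, so this profile is a Nash equilibrium.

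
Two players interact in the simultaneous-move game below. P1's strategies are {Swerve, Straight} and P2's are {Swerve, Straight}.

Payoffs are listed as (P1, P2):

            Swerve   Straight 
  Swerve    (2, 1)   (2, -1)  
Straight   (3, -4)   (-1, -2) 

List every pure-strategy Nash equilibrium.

(Swerve, Swerve): P1 prefers Straight (3 > 2) — not an equilibrium.
(Swerve, Straight): P2 prefers Swerve (1 > -1) — not an equilibrium.
(Straight, Swerve): P2 prefers Straight (-2 > -4) — not an equilibrium.
(Straight, Straight): P1 prefers Swerve (2 > -1) — not an equilibrium.

none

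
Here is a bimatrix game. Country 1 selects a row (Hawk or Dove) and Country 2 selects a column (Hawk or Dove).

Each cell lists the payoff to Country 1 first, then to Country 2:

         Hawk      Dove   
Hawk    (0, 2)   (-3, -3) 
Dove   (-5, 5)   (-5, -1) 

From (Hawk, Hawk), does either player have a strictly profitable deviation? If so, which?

Neither

Country 1 at (Hawk, Hawk) earns 0; deviating to Dove yields -5 — not better.
Country 2 earns 2; deviating to Dove yields -3 — not better.
Neither player can strictly improve; the profile is a Nash equilibrium.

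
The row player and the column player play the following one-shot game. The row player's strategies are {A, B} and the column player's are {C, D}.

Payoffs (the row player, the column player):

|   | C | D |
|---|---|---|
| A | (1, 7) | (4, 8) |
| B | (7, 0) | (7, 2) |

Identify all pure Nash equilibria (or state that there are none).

(B, D)

(A, C): the row player prefers B (7 > 1); the column player prefers D (8 > 7) — not an equilibrium.
(A, D): the row player prefers B (7 > 4) — not an equilibrium.
(B, C): the column player prefers D (2 > 0) — not an equilibrium.
(B, D): the row player gets 7 ≥ 4 from A, and the column player gets 2 ≥ 0 from C — Nash equilibrium.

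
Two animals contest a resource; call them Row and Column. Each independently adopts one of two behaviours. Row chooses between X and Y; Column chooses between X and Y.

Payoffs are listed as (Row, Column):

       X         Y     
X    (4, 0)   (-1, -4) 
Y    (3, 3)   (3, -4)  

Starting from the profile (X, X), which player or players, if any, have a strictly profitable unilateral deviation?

Neither

Row at (X, X) earns 4; deviating to Y yields 3 — not better.
Column earns 0; deviating to Y yields -4 — not better.
Neither player can strictly improve; the profile is a Nash equilibrium.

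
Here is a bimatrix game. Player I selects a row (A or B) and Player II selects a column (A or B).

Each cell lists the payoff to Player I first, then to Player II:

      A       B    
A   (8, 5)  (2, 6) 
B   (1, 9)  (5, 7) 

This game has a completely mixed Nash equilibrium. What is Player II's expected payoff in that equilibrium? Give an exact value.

19/3

First find x, the probability Player I plays A, from Player II's indifference between A and B: 5x + 9(1−x) = 6x + 7(1−x), giving x = 2/3.
Since Player II is indifferent in equilibrium, Player II's expected payoff equals the payoff from either column against (2/3, 1/3). Using A: 5(2/3) + 9(1/3) = 19/3.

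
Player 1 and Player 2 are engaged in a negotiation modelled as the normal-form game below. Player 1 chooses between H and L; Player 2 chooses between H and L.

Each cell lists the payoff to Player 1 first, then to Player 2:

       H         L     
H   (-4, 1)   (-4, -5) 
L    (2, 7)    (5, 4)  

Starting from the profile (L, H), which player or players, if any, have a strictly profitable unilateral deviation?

Neither

Player 1 at (L, H) earns 2; deviating to H yields -4 — not better.
Player 2 earns 7; deviating to L yields 4 — not better.
Neither player can strictly improve; the profile is a Nash equilibrium.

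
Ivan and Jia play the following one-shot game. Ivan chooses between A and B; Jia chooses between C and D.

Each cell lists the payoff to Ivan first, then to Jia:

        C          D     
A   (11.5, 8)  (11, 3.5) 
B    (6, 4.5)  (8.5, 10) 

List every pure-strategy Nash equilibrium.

(A, C): Ivan gets 11.5 ≥ 6 from B, and Jia gets 8 ≥ 3.5 from D — Nash equilibrium.
(A, D): Jia prefers C (8 > 3.5) — not an equilibrium.
(B, C): Ivan prefers A (11.5 > 6); Jia prefers D (10 > 4.5) — not an equilibrium.
(B, D): Ivan prefers A (11 > 8.5) — not an equilibrium.

(A, C)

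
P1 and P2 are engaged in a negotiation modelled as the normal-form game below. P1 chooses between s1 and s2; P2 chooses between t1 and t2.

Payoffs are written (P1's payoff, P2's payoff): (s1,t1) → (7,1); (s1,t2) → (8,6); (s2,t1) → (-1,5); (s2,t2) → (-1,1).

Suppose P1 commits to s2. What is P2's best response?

t1

Against s2, P2 earns 5 from t1 and 1 from t2.
So t1 is the best response.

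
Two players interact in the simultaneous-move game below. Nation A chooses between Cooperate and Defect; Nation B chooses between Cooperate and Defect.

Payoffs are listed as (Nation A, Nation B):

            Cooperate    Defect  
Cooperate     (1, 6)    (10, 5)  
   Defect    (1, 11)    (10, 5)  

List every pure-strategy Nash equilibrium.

(Cooperate, Cooperate) and (Defect, Cooperate)

(Cooperate, Cooperate): Nation A gets 1 ≥ 1 from Defect, and Nation B gets 6 ≥ 5 from Defect — Nash equilibrium.
(Cooperate, Defect): Nation B prefers Cooperate (6 > 5) — not an equilibrium.
(Defect, Cooperate): Nation A gets 1 ≥ 1 from Cooperate, and Nation B gets 11 ≥ 5 from Defect — Nash equilibrium.
(Defect, Defect): Nation B prefers Cooperate (11 > 5) — not an equilibrium.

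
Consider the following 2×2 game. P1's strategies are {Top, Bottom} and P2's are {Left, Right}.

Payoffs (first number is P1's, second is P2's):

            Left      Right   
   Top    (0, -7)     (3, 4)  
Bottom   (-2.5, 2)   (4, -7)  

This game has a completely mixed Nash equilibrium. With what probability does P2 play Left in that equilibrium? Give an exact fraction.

Let y be the probability that P2 plays Left. In a completely mixed equilibrium, P1 must be indifferent between Top and Bottom.
P1's expected payoff from Top is 3(1−y); from Bottom it is −2.5y + 4(1−y).
Setting these equal: −3y + 3 = −6.5y + 4, so y = 2/7.

2/7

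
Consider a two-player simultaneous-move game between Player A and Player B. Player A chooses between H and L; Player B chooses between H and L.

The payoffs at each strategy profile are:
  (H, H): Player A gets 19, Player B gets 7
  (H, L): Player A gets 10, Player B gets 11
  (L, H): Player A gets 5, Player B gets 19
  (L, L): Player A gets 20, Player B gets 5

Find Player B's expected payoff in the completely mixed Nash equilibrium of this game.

First find x, the probability Player A plays H, from Player B's indifference between H and L: 7x + 19(1−x) = 11x + 5(1−x), giving x = 7/9.
Since Player B is indifferent in equilibrium, Player B's expected payoff equals the payoff from either column against (7/9, 2/9). Using H: 7(7/9) + 19(2/9) = 29/3.

29/3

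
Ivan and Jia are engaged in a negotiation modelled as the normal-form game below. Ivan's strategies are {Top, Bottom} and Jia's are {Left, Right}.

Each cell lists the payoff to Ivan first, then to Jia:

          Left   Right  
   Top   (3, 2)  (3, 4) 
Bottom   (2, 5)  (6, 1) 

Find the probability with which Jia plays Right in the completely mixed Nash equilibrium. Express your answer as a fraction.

Let q be the probability that Jia plays Left. In a completely mixed equilibrium, Ivan must be indifferent between Top and Bottom.
Ivan's expected payoff from Top is 3q + 3(1−q); from Bottom it is 2q + 6(1−q).
Setting these equal: 3 = −4q + 6, so q = 3/4.
Therefore Jia plays Right with probability 1 − 3/4 = 1/4.

1/4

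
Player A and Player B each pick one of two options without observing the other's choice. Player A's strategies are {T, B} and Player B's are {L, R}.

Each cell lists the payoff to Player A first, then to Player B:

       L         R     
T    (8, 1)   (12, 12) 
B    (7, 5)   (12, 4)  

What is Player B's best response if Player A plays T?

Against T, Player B earns 1 from L and 12 from R.
So R is the best response.

R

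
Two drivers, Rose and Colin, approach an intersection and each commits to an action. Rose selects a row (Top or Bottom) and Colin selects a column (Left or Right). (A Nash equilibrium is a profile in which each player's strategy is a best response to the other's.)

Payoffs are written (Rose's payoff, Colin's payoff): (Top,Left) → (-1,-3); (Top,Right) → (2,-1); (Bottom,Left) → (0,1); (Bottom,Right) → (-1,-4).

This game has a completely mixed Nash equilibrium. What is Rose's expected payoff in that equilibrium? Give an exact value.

-1/4

First find q, the probability Colin plays Left, from Rose's indifference between Top and Bottom: −q + 2(1−q) = −(1−q), giving q = 3/4.
Since Rose is indifferent in equilibrium, Rose's expected payoff equals the payoff from either row against (3/4, 1/4). Using Top: −(3/4) + 2(1/4) = -1/4.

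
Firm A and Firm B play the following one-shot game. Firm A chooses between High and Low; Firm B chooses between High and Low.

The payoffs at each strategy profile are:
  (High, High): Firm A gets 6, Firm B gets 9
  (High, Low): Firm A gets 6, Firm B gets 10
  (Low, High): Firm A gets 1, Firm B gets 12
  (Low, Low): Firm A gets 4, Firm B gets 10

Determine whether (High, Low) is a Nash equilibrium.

At (High, Low), Firm A earns 6; switching to Low would give 4, so Firm A has no profitable deviation.
Firm B earns 10; switching to High would give 9, so Firm B has no profitable deviation.
Neither player can gain by a unilateral deviation, so this profile is a Nash equilibrium.

Yes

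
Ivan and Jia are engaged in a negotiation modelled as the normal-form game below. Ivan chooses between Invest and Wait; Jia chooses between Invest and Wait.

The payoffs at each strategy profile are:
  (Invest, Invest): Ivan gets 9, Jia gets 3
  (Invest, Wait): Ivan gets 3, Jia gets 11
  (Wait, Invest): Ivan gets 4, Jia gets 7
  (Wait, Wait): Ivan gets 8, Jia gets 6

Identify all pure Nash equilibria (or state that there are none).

none

(Invest, Invest): Jia prefers Wait (11 > 3) — not an equilibrium.
(Invest, Wait): Ivan prefers Wait (8 > 3) — not an equilibrium.
(Wait, Invest): Ivan prefers Invest (9 > 4) — not an equilibrium.
(Wait, Wait): Jia prefers Invest (7 > 6) — not an equilibrium.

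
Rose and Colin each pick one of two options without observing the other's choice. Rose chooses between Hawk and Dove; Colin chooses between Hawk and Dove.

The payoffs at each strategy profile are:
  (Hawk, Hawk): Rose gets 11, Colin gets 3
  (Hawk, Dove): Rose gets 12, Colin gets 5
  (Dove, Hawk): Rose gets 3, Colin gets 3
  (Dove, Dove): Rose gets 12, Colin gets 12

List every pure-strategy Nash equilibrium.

(Hawk, Hawk): Colin prefers Dove (5 > 3) — not an equilibrium.
(Hawk, Dove): Rose gets 12 ≥ 12 from Dove, and Colin gets 5 ≥ 3 from Hawk — Nash equilibrium.
(Dove, Hawk): Rose prefers Hawk (11 > 3); Colin prefers Dove (12 > 3) — not an equilibrium.
(Dove, Dove): Rose gets 12 ≥ 12 from Hawk, and Colin gets 12 ≥ 3 from Hawk — Nash equilibrium.

(Hawk, Dove) and (Dove, Dove)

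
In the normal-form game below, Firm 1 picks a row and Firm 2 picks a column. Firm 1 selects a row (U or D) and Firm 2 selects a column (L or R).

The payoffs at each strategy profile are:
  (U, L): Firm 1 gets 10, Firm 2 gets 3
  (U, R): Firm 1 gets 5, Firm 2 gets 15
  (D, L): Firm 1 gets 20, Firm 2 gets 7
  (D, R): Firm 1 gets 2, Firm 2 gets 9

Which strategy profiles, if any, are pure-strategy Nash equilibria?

(U, R)

(U, L): Firm 1 prefers D (20 > 10); Firm 2 prefers R (15 > 3) — not an equilibrium.
(U, R): Firm 1 gets 5 ≥ 2 from D, and Firm 2 gets 15 ≥ 3 from L — Nash equilibrium.
(D, L): Firm 2 prefers R (9 > 7) — not an equilibrium.
(D, R): Firm 1 prefers U (5 > 2) — not an equilibrium.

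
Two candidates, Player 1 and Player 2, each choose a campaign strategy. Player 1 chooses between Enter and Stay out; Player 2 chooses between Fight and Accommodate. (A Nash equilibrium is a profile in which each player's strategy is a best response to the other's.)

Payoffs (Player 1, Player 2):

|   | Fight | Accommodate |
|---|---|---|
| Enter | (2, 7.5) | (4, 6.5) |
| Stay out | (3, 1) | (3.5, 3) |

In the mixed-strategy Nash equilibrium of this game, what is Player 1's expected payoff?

First find q, the probability Player 2 plays Fight, from Player 1's indifference between Enter and Stay out: 2q + 4(1−q) = 3q + 3.5(1−q), giving q = 1/3.
Since Player 1 is indifferent in equilibrium, Player 1's expected payoff equals the payoff from either row against (1/3, 2/3). Using Enter: 2(1/3) + 4(2/3) = 10/3.

10/3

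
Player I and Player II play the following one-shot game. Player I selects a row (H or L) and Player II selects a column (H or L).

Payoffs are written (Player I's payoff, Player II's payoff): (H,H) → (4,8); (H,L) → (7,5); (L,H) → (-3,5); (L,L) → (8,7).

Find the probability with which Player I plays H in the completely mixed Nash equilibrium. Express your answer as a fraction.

2/5

Let x be the probability that Player I plays H. In a completely mixed equilibrium, Player II must be indifferent between H and L.
Player II's expected payoff from H is 8x + 5(1−x); from L it is 5x + 7(1−x).
Setting these equal: 3x + 5 = −2x + 7, so x = 2/5.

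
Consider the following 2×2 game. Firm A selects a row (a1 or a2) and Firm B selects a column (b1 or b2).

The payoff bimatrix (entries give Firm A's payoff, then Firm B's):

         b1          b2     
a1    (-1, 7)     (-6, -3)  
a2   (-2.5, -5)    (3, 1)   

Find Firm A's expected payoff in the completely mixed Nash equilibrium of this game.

First find y, the probability Firm B plays b1, from Firm A's indifference between a1 and a2: −y − 6(1−y) = −2.5y + 3(1−y), giving y = 6/7.
Since Firm A is indifferent in equilibrium, Firm A's expected payoff equals the payoff from either row against (6/7, 1/7). Using a1: −(6/7) − 6(1/7) = -12/7.

-12/7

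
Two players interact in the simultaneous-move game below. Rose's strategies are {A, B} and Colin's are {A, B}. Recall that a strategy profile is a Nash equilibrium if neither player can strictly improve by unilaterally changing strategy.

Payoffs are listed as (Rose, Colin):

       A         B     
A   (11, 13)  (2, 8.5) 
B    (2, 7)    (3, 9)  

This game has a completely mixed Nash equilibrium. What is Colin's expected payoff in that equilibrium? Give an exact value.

First find x, the probability Rose plays A, from Colin's indifference between A and B: 13x + 7(1−x) = 8.5x + 9(1−x), giving x = 4/13.
Since Colin is indifferent in equilibrium, Colin's expected payoff equals the payoff from either column against (4/13, 9/13). Using A: 13(4/13) + 7(9/13) = 115/13.

115/13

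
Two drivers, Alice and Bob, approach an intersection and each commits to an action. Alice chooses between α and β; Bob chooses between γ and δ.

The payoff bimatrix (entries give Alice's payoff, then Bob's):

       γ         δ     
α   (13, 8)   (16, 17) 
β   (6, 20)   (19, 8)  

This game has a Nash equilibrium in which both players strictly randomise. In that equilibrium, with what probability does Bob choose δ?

7/10

Let q be the probability that Bob plays γ. In a completely mixed equilibrium, Alice must be indifferent between α and β.
Alice's expected payoff from α is 13q + 16(1−q); from β it is 6q + 19(1−q).
Setting these equal: −3q + 16 = −13q + 19, so q = 3/10.
Therefore Bob plays δ with probability 1 − 3/10 = 7/10.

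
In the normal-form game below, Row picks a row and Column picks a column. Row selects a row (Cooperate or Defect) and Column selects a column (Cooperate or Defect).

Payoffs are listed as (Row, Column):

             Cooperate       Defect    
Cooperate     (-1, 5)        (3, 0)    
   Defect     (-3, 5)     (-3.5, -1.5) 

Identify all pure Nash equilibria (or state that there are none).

(Cooperate, Cooperate): Row gets -1 ≥ -3 from Defect, and Column gets 5 ≥ 0 from Defect — Nash equilibrium.
(Cooperate, Defect): Column prefers Cooperate (5 > 0) — not an equilibrium.
(Defect, Cooperate): Row prefers Cooperate (-1 > -3) — not an equilibrium.
(Defect, Defect): Row prefers Cooperate (3 > -3.5); Column prefers Cooperate (5 > -1.5) — not an equilibrium.

(Cooperate, Cooperate)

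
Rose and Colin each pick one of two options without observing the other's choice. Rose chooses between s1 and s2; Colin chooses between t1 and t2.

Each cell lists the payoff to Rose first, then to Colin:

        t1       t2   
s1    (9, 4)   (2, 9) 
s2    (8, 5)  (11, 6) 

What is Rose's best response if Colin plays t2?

s2

Against t2, Rose earns 2 from s1 and 11 from s2.
So s2 is the best response.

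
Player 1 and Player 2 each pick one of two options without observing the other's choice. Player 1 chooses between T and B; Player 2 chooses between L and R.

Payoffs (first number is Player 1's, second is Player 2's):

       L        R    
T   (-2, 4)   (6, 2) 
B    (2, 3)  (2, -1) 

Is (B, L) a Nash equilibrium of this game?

At (B, L), Player 1 earns 2; switching to T would give -2, so Player 1 has no profitable deviation.
Player 2 earns 3; switching to R would give -1, so Player 2 has no profitable deviation.
Neither player can gain by a unilateral deviation, so this profile is a Nash equilibrium.

Yes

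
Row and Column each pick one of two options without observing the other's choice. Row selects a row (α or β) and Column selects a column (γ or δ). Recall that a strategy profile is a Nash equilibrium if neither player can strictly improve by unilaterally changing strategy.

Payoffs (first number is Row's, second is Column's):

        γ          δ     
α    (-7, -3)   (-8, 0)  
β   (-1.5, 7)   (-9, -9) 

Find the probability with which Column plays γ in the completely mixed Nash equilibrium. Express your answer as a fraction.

Let q be the probability that Column plays γ. In a completely mixed equilibrium, Row must be indifferent between α and β.
Row's expected payoff from α is −7q − 8(1−q); from β it is −1.5q − 9(1−q).
Setting these equal: q − 8 = 7.5q − 9, so q = 2/13.

2/13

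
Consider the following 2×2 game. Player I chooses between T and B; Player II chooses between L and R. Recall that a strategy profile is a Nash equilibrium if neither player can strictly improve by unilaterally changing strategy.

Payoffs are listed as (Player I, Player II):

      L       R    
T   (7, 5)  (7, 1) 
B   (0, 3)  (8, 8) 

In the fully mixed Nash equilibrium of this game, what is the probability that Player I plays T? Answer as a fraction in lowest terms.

Let r be the probability that Player I plays T. In a completely mixed equilibrium, Player II must be indifferent between L and R.
Player II's expected payoff from L is 5r + 3(1−r); from R it is r + 8(1−r).
Setting these equal: 2r + 3 = −7r + 8, so r = 5/9.

5/9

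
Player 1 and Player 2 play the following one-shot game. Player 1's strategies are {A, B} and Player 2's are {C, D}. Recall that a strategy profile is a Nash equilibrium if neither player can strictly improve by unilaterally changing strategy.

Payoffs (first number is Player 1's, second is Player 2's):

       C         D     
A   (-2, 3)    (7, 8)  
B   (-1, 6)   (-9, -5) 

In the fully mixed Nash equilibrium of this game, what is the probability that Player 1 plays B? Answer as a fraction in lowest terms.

Let x be the probability that Player 1 plays A. In a completely mixed equilibrium, Player 2 must be indifferent between C and D.
Player 2's expected payoff from C is 3x + 6(1−x); from D it is 8x − 5(1−x).
Setting these equal: −3x + 6 = 13x − 5, so x = 11/16.
Therefore Player 1 plays B with probability 1 − 11/16 = 5/16.

5/16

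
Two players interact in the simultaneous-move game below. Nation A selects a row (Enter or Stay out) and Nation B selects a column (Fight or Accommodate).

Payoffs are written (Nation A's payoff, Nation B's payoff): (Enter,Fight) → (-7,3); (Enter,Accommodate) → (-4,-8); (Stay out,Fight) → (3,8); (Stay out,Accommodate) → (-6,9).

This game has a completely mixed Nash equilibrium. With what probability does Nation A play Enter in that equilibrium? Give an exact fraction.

Let p be the probability that Nation A plays Enter. In a completely mixed equilibrium, Nation B must be indifferent between Fight and Accommodate.
Nation B's expected payoff from Fight is 3p + 8(1−p); from Accommodate it is −8p + 9(1−p).
Setting these equal: −5p + 8 = −17p + 9, so p = 1/12.

1/12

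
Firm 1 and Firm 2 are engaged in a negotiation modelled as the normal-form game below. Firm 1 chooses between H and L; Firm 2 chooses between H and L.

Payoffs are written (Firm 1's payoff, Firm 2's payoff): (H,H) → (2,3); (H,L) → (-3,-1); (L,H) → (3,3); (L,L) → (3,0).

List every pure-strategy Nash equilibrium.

(H, H): Firm 1 prefers L (3 > 2) — not an equilibrium.
(H, L): Firm 1 prefers L (3 > -3); Firm 2 prefers H (3 > -1) — not an equilibrium.
(L, H): Firm 1 gets 3 ≥ 2 from H, and Firm 2 gets 3 ≥ 0 from L — Nash equilibrium.
(L, L): Firm 2 prefers H (3 > 0) — not an equilibrium.

(L, H)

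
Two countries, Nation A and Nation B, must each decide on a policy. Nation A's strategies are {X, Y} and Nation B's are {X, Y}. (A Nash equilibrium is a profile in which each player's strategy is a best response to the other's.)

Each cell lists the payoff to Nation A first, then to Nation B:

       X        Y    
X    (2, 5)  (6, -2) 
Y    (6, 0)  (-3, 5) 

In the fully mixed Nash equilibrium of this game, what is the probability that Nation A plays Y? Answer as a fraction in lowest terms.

Let x be the probability that Nation A plays X. In a completely mixed equilibrium, Nation B must be indifferent between X and Y.
Nation B's expected payoff from X is 5x; from Y it is −2x + 5(1−x).
Setting these equal: 5x = −7x + 5, so x = 5/12.
Therefore Nation A plays Y with probability 1 − 5/12 = 7/12.

7/12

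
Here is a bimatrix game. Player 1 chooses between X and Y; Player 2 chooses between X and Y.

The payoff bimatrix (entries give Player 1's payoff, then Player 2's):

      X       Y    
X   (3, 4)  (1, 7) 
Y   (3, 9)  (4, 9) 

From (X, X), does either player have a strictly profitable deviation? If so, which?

Player 1 at (X, X) earns 3; deviating to Y yields 3 — not better.
Player 2 earns 4; deviating to Y yields 7 — a strict improvement.
Only Player 2 has a strictly profitable deviation.

Player 2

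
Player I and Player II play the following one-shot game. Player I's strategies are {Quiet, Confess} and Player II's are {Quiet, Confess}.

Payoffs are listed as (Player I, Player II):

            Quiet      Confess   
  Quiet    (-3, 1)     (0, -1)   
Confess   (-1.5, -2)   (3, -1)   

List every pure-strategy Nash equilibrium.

(Confess, Confess)

(Quiet, Quiet): Player I prefers Confess (-1.5 > -3) — not an equilibrium.
(Quiet, Confess): Player I prefers Confess (3 > 0); Player II prefers Quiet (1 > -1) — not an equilibrium.
(Confess, Quiet): Player II prefers Confess (-1 > -2) — not an equilibrium.
(Confess, Confess): Player I gets 3 ≥ 0 from Quiet, and Player II gets -1 ≥ -2 from Quiet — Nash equilibrium.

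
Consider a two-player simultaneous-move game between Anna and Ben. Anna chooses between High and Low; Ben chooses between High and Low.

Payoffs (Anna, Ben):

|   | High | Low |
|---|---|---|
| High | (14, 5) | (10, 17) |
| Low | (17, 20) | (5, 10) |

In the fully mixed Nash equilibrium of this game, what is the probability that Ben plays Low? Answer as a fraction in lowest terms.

Let c be the probability that Ben plays High. In a completely mixed equilibrium, Anna must be indifferent between High and Low.
Anna's expected payoff from High is 14c + 10(1−c); from Low it is 17c + 5(1−c).
Setting these equal: 4c + 10 = 12c + 5, so c = 5/8.
Therefore Ben plays Low with probability 1 − 5/8 = 3/8.

3/8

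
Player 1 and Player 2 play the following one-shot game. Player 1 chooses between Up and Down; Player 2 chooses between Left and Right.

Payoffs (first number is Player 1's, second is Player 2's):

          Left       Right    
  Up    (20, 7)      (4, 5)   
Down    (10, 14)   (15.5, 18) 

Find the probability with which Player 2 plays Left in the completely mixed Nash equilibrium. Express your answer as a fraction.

23/43

Let y be the probability that Player 2 plays Left. In a completely mixed equilibrium, Player 1 must be indifferent between Up and Down.
Player 1's expected payoff from Up is 20y + 4(1−y); from Down it is 10y + 15.5(1−y).
Setting these equal: 16y + 4 = −5.5y + 15.5, so y = 23/43.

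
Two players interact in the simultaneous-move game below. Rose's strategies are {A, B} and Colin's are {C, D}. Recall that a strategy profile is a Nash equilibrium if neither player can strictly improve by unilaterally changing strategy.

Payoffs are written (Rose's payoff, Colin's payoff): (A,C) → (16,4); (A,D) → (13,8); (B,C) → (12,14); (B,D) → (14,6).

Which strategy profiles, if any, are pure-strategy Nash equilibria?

none

(A, C): Colin prefers D (8 > 4) — not an equilibrium.
(A, D): Rose prefers B (14 > 13) — not an equilibrium.
(B, C): Rose prefers A (16 > 12) — not an equilibrium.
(B, D): Colin prefers C (14 > 6) — not an equilibrium.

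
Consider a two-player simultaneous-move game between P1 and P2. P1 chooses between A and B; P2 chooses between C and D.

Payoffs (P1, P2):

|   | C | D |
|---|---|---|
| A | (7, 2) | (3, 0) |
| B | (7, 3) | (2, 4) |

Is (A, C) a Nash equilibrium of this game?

At (A, C), P1 earns 7; switching to B would give 7, so P1 has no profitable deviation.
P2 earns 2; switching to D would give 0, so P2 has no profitable deviation.
Neither player can gain by a unilateral deviation, so this profile is a Nash equilibrium.

Yes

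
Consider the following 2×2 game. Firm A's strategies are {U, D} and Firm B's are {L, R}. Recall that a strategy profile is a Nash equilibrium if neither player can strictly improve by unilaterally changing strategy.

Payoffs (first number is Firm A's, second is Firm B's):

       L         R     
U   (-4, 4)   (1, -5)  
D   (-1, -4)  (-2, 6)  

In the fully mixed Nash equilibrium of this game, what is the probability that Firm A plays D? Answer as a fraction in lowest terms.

9/19

Let x be the probability that Firm A plays U. In a completely mixed equilibrium, Firm B must be indifferent between L and R.
Firm B's expected payoff from L is 4x − 4(1−x); from R it is −5x + 6(1−x).
Setting these equal: 8x − 4 = −11x + 6, so x = 10/19.
Therefore Firm A plays D with probability 1 − 10/19 = 9/19.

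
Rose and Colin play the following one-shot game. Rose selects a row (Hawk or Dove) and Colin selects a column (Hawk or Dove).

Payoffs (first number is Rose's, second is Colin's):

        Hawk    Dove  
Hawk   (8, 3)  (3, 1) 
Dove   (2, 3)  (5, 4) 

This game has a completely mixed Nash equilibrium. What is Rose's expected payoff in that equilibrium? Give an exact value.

17/4

First find y, the probability Colin plays Hawk, from Rose's indifference between Hawk and Dove: 8y + 3(1−y) = 2y + 5(1−y), giving y = 1/4.
Since Rose is indifferent in equilibrium, Rose's expected payoff equals the payoff from either row against (1/4, 3/4). Using Hawk: 8(1/4) + 3(3/4) = 17/4.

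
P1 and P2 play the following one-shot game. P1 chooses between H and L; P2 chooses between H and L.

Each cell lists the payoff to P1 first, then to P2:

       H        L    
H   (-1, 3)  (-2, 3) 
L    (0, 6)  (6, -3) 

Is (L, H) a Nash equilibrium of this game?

Yes

At (L, H), P1 earns 0; switching to H would give -1, so P1 has no profitable deviation.
P2 earns 6; switching to L would give -3, so P2 has no profitable deviation.
Neither player can gain by a unilateral deviation, so this profile is a Nash equilibrium.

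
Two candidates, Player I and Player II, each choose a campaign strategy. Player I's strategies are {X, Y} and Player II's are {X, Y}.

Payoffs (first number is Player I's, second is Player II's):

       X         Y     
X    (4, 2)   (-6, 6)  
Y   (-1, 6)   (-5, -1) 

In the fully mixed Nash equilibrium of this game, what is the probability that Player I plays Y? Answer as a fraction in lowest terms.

Let p be the probability that Player I plays X. In a completely mixed equilibrium, Player II must be indifferent between X and Y.
Player II's expected payoff from X is 2p + 6(1−p); from Y it is 6p − (1−p).
Setting these equal: −4p + 6 = 7p − 1, so p = 7/11.
Therefore Player I plays Y with probability 1 − 7/11 = 4/11.

4/11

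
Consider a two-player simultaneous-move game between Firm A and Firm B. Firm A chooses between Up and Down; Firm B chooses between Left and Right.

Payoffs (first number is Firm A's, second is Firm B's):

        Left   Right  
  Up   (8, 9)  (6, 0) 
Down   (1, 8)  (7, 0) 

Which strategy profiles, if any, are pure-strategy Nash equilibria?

(Up, Left): Firm A gets 8 ≥ 1 from Down, and Firm B gets 9 ≥ 0 from Right — Nash equilibrium.
(Up, Right): Firm A prefers Down (7 > 6); Firm B prefers Left (9 > 0) — not an equilibrium.
(Down, Left): Firm A prefers Up (8 > 1) — not an equilibrium.
(Down, Right): Firm B prefers Left (8 > 0) — not an equilibrium.

(Up, Left)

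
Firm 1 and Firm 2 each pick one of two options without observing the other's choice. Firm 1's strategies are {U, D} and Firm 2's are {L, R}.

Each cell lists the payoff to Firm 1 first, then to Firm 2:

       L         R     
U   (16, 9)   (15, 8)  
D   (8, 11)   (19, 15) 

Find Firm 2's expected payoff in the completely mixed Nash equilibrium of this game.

47/5

First find x, the probability Firm 1 plays U, from Firm 2's indifference between L and R: 9x + 11(1−x) = 8x + 15(1−x), giving x = 4/5.
Since Firm 2 is indifferent in equilibrium, Firm 2's expected payoff equals the payoff from either column against (4/5, 1/5). Using L: 9(4/5) + 11(1/5) = 47/5.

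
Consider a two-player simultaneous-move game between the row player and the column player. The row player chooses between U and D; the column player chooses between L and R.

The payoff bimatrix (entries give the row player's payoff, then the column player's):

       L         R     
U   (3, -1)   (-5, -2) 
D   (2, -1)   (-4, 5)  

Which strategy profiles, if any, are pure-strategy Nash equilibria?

(U, L): the row player gets 3 ≥ 2 from D, and the column player gets -1 ≥ -2 from R — Nash equilibrium.
(U, R): the row player prefers D (-4 > -5); the column player prefers L (-1 > -2) — not an equilibrium.
(D, L): the row player prefers U (3 > 2); the column player prefers R (5 > -1) — not an equilibrium.
(D, R): the row player gets -4 ≥ -5 from U, and the column player gets 5 ≥ -1 from L — Nash equilibrium.

(U, L) and (D, R)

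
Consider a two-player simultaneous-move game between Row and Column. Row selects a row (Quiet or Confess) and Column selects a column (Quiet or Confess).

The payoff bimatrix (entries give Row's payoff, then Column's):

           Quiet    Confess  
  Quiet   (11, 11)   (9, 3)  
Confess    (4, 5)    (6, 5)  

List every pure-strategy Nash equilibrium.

(Quiet, Quiet): Row gets 11 ≥ 4 from Confess, and Column gets 11 ≥ 3 from Confess — Nash equilibrium.
(Quiet, Confess): Column prefers Quiet (11 > 3) — not an equilibrium.
(Confess, Quiet): Row prefers Quiet (11 > 4) — not an equilibrium.
(Confess, Confess): Row prefers Quiet (9 > 6) — not an equilibrium.

(Quiet, Quiet)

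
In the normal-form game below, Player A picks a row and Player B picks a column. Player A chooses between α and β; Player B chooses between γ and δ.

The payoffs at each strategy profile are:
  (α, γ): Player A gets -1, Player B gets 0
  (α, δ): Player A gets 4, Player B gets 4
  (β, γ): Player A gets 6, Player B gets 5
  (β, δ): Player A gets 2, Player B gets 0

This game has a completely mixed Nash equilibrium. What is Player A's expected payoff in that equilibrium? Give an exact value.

26/9

First find y, the probability Player B plays γ, from Player A's indifference between α and β: −y + 4(1−y) = 6y + 2(1−y), giving y = 2/9.
Since Player A is indifferent in equilibrium, Player A's expected payoff equals the payoff from either row against (2/9, 7/9). Using α: −(2/9) + 4(7/9) = 26/9.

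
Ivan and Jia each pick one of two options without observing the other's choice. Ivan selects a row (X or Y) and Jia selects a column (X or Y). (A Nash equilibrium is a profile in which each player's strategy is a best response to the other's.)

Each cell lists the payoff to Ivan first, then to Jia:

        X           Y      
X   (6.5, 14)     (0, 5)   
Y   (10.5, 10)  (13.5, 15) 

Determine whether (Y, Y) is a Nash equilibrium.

Yes

At (Y, Y), Ivan earns 13.5; switching to X would give 0, so Ivan has no profitable deviation.
Jia earns 15; switching to X would give 10, so Jia has no profitable deviation.
Neither player can gain by a unilateral deviation, so this profile is a Nash equilibrium.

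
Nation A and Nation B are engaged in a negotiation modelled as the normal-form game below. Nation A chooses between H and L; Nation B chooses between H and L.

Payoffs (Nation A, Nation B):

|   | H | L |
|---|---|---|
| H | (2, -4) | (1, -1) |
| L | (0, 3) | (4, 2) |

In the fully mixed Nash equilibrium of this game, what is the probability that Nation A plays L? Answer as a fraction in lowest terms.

Let x be the probability that Nation A plays H. In a completely mixed equilibrium, Nation B must be indifferent between H and L.
Nation B's expected payoff from H is −4x + 3(1−x); from L it is −x + 2(1−x).
Setting these equal: −7x + 3 = −3x + 2, so x = 1/4.
Therefore Nation A plays L with probability 1 − 1/4 = 3/4.

3/4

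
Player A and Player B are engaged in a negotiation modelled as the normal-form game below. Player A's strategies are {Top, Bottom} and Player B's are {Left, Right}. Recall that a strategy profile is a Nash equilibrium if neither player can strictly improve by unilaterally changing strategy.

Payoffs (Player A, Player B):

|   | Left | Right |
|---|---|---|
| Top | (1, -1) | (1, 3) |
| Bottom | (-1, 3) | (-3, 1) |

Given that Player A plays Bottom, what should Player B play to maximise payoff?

Left

Against Bottom, Player B earns 3 from Left and 1 from Right.
So Left is the best response.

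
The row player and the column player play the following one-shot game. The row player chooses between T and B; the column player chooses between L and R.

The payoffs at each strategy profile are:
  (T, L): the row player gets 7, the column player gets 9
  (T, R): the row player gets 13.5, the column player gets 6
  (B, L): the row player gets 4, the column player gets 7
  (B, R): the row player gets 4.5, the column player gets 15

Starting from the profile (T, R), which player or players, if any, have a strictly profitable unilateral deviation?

The column player

The row player at (T, R) earns 13.5; deviating to B yields 4.5 — not better.
The column player earns 6; deviating to L yields 9 — a strict improvement.
Only the column player has a strictly profitable deviation.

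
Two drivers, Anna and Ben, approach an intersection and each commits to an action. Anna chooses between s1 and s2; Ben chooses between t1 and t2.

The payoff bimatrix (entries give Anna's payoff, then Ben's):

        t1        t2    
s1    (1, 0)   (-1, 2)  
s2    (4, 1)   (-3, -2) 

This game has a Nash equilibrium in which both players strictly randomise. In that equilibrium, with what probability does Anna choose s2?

2/5

Let x be the probability that Anna plays s1. In a completely mixed equilibrium, Ben must be indifferent between t1 and t2.
Ben's expected payoff from t1 is (1−x); from t2 it is 2x − 2(1−x).
Setting these equal: −x + 1 = 4x − 2, so x = 3/5.
Therefore Anna plays s2 with probability 1 − 3/5 = 2/5.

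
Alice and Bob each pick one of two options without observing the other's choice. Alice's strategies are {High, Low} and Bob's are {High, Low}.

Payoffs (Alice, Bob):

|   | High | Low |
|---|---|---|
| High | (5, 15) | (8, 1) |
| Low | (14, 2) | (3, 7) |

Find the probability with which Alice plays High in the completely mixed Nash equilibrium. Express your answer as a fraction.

Let r be the probability that Alice plays High. In a completely mixed equilibrium, Bob must be indifferent between High and Low.
Bob's expected payoff from High is 15r + 2(1−r); from Low it is r + 7(1−r).
Setting these equal: 13r + 2 = −6r + 7, so r = 5/19.

5/19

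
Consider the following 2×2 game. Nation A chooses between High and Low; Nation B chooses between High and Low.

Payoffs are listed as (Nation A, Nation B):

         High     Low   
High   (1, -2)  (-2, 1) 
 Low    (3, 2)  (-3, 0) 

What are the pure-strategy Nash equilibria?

(High, Low) and (Low, High)

(High, High): Nation A prefers Low (3 > 1); Nation B prefers Low (1 > -2) — not an equilibrium.
(High, Low): Nation A gets -2 ≥ -3 from Low, and Nation B gets 1 ≥ -2 from High — Nash equilibrium.
(Low, High): Nation A gets 3 ≥ 1 from High, and Nation B gets 2 ≥ 0 from Low — Nash equilibrium.
(Low, Low): Nation A prefers High (-2 > -3); Nation B prefers High (2 > 0) — not an equilibrium.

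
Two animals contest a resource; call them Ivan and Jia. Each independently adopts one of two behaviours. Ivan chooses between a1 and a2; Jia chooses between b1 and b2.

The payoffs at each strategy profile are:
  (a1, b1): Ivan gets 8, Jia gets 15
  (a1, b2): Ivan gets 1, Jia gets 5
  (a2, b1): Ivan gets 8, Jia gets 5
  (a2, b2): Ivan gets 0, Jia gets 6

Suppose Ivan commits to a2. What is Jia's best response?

b2

Against a2, Jia earns 5 from b1 and 6 from b2.
So b2 is the best response.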